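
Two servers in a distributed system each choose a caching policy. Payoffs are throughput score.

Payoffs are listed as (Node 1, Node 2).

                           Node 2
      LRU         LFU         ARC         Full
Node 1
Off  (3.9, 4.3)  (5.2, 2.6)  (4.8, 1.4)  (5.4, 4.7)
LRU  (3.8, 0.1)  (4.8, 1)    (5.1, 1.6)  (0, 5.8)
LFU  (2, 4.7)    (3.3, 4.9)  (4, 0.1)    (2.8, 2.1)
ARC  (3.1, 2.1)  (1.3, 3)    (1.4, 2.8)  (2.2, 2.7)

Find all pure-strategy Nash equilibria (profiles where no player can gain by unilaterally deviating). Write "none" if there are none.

For each player, find the best response to each opponent profile; mutual best responses are the pure NE.
Node 1 against LRU: payoffs 3.9, 3.8, 2, 3.1 → best response Off.
Node 1 against LFU: payoffs 5.2, 4.8, 3.3, 1.3 → best response Off.
Node 1 against ARC: payoffs 4.8, 5.1, 4, 1.4 → best response LRU.
Node 1 against Full: payoffs 5.4, 0, 2.8, 2.2 → best response Off.
Node 2 against Off: payoffs 4.3, 2.6, 1.4, 4.7 → best response Full.
Node 2 against LRU: payoffs 0.1, 1, 1.6, 5.8 → best response Full.
Node 2 against LFU: payoffs 4.7, 4.9, 0.1, 2.1 → best response LFU.
Node 2 against ARC: payoffs 2.1, 3, 2.8, 2.7 → best response LFU.
Mutual best responses: (Off, Full).

Pure NE: (Off, Full)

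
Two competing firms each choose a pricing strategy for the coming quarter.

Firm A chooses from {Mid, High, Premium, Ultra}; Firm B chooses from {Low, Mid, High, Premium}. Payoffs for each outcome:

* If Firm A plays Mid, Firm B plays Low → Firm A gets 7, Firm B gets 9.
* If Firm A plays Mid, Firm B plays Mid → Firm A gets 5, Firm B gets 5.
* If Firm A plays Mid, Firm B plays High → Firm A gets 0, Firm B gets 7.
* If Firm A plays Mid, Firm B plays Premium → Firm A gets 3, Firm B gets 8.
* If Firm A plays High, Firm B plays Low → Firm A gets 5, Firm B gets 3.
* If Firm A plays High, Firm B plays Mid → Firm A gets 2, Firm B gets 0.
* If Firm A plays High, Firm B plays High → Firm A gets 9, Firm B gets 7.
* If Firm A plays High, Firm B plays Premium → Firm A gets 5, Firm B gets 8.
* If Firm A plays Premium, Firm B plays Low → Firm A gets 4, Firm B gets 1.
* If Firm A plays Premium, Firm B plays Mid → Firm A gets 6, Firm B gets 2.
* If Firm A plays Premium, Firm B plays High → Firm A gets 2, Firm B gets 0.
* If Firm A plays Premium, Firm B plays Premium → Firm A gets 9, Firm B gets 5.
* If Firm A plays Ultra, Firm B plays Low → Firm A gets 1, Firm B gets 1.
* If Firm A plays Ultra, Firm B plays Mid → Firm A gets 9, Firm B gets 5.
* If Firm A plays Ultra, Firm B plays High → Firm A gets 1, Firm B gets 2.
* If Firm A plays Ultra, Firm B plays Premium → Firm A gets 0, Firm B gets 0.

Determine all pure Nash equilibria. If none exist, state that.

Firm A against Low: payoffs 7, 5, 4, 1 → best response Mid.
Firm A against Mid: payoffs 5, 2, 6, 9 → best response Ultra.
Firm A against High: payoffs 0, 9, 2, 1 → best response High.
Firm A against Premium: payoffs 3, 5, 9, 0 → best response Premium.
Firm B against Mid: payoffs 9, 5, 7, 8 → best response Low.
Firm B against High: payoffs 3, 0, 7, 8 → best response Premium.
Firm B against Premium: payoffs 1, 2, 0, 5 → best response Premium.
Firm B against Ultra: payoffs 1, 5, 2, 0 → best response Mid.
Mutual best responses: (Mid, Low); (Premium, Premium); (Ultra, Mid).

Pure-strategy Nash equilibria: (Mid, Low) and (Premium, Premium) and (Ultra, Mid)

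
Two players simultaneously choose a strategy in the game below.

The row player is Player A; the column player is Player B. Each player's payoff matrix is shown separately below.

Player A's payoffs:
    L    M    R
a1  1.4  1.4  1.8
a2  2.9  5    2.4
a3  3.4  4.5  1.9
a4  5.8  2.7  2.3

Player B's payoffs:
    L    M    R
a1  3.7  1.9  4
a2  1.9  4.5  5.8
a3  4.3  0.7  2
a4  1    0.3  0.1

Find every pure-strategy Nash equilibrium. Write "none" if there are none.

For each strategy profile, look for a profitable unilateral deviation.
(a1, L): Player A can switch to a2 (1.4 → 2.9). Not NE.
(a1, M): Player A can switch to a2 (1.4 → 5). Not NE.
(a1, R): Player A can switch to a2 (1.8 → 2.4). Not NE.
(a2, L): Player A can switch to a3 (2.9 → 3.4). Not NE.
(a2, M): Player B can switch to R (4.5 → 5.8). Not NE.
(a2, R): Player A gets 2.4, best alternative 2.3; Player B gets 5.8, best alternative 4.5. No profitable deviation — NE.
(a3, L): Player A can switch to a4 (3.4 → 5.8). Not NE.
(a3, M): Player A can switch to a2 (4.5 → 5). Not NE.
(a3, R): Player A can switch to a2 (1.9 → 2.4). Not NE.
(a4, L): Player A gets 5.8, best alternative 3.4; Player B gets 1, best alternative 0.3. No profitable deviation — NE.
(a4, M): Player A can switch to a2 (2.7 → 5). Not NE.
(a4, R): Player A can switch to a2 (2.3 → 2.4). Not NE.

(a2, R) and (a4, L)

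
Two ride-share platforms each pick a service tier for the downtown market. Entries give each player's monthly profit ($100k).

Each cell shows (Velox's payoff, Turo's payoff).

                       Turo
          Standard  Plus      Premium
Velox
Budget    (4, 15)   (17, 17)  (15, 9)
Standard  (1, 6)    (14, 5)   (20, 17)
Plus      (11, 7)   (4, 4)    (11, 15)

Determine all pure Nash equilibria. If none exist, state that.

The pure Nash equilibria are (Budget, Plus); (Standard, Premium).

For each player, find the best response to each opponent profile; mutual best responses are the pure NE.
Velox against Standard: payoffs 4, 1, 11 → best response Plus.
Velox against Plus: payoffs 17, 14, 4 → best response Budget.
Velox against Premium: payoffs 15, 20, 11 → best response Standard.
Turo against Budget: payoffs 15, 17, 9 → best response Plus.
Turo against Standard: payoffs 6, 5, 17 → best response Premium.
Turo against Plus: payoffs 7, 4, 15 → best response Premium.
Mutual best responses: (Budget, Plus); (Standard, Premium).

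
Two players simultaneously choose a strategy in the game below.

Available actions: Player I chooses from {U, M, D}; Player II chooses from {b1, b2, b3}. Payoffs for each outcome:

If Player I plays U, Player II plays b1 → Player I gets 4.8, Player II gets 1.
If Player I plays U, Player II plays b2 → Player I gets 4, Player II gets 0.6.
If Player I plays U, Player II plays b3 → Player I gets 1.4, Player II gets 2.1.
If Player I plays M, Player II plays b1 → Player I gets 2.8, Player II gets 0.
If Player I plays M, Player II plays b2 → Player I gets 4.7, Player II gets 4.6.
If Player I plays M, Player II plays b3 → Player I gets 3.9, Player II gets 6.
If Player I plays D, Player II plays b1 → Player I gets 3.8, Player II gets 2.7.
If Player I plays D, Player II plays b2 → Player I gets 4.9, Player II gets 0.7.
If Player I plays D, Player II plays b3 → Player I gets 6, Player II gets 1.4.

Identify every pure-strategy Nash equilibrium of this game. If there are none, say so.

This game has no pure Nash equilibrium.

Mark each player's best response to every combination of opponents' strategies; a profile where every player is best-responding is a pure Nash equilibrium.
Player I against b1: payoffs 4.8, 2.8, 3.8 → best response U.
Player I against b2: payoffs 4, 4.7, 4.9 → best response D.
Player I against b3: payoffs 1.4, 3.9, 6 → best response D.
Player II against U: payoffs 1, 0.6, 2.1 → best response b3.
Player II against M: payoffs 0, 4.6, 6 → best response b3.
Player II against D: payoffs 2.7, 0.7, 1.4 → best response b1.
No profile is a mutual best response for all players.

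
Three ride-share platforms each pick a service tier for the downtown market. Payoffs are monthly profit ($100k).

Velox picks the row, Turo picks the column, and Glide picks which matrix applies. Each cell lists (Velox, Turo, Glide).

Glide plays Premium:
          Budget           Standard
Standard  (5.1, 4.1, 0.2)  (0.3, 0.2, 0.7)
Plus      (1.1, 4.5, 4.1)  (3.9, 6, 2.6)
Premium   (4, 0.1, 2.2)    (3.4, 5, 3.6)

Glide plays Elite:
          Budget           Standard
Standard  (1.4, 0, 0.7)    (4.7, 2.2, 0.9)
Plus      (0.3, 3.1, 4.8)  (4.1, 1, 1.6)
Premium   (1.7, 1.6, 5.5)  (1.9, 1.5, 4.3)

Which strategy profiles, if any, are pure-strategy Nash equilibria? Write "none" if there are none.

Pure-strategy Nash equilibria: (Standard, Standard, Elite) and (Plus, Standard, Premium) and (Premium, Budget, Elite)

(Standard, Budget, Premium): Glide can switch to Elite (0.2 → 0.7). Not NE.
(Standard, Budget, Elite): Velox can switch to Premium (1.4 → 1.7). Not NE.
(Standard, Standard, Premium): Velox can switch to Plus (0.3 → 3.9). Not NE.
(Standard, Standard, Elite): Velox gets 4.7, best alternative 4.1; Turo gets 2.2, best alternative 0; Glide gets 0.9, best alternative 0.7. No profitable deviation — NE.
(Plus, Budget, Premium): Velox can switch to Standard (1.1 → 5.1). Not NE.
(Plus, Budget, Elite): Velox can switch to Standard (0.3 → 1.4). Not NE.
(Plus, Standard, Premium): Velox gets 3.9, best alternative 3.4; Turo gets 6, best alternative 4.5; Glide gets 2.6, best alternative 1.6. No profitable deviation — NE.
(Plus, Standard, Elite): Velox can switch to Standard (4.1 → 4.7). Not NE.
(Premium, Budget, Premium): Velox can switch to Standard (4 → 5.1). Not NE.
(Premium, Budget, Elite): Velox gets 1.7, best alternative 1.4; Turo gets 1.6, best alternative 1.5; Glide gets 5.5, best alternative 2.2. No profitable deviation — NE.
(Premium, Standard, Premium): Velox can switch to Plus (3.4 → 3.9). Not NE.
(Premium, Standard, Elite): Velox can switch to Standard (1.9 → 4.7). Not NE.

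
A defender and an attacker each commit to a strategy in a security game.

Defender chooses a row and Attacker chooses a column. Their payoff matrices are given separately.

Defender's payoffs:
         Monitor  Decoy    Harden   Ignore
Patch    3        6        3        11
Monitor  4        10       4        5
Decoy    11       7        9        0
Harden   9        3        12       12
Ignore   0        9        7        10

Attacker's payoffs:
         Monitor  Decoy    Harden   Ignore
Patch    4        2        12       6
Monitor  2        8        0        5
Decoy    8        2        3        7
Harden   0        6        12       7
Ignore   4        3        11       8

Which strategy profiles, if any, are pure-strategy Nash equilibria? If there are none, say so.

Check each profile: it is a Nash equilibrium iff no player can strictly gain by switching unilaterally.
(Patch, Monitor): Defender can switch to Monitor (3 → 4). Not NE.
(Patch, Decoy): Defender can switch to Monitor (6 → 10). Not NE.
(Patch, Harden): Defender can switch to Monitor (3 → 4). Not NE.
(Patch, Ignore): Defender can switch to Harden (11 → 12). Not NE.
(Monitor, Monitor): Defender can switch to Decoy (4 → 11). Not NE.
(Monitor, Decoy): Defender gets 10, best alternative 9; Attacker gets 8, best alternative 5. No profitable deviation — NE.
(Monitor, Harden): Defender can switch to Decoy (4 → 9). Not NE.
(Decoy, Monitor): Defender gets 11, best alternative 9; Attacker gets 8, best alternative 7. No profitable deviation — NE.
(Harden, Harden): Defender gets 12, best alternative 9; Attacker gets 12, best alternative 7. No profitable deviation — NE.
(The remaining 11 profiles each have a profitable deviation by the same check.)

The pure Nash equilibria are (Monitor, Decoy); (Decoy, Monitor); (Harden, Harden).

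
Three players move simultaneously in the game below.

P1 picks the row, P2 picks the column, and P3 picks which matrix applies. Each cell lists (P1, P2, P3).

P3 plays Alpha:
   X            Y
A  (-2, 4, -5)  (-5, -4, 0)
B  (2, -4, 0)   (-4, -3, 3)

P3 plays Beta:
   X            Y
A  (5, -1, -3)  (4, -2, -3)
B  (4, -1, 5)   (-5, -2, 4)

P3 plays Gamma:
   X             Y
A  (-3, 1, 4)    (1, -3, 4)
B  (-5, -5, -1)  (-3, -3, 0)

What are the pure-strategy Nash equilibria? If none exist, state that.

For each strategy profile, look for a profitable unilateral deviation.
(A, X, Alpha): P1 can switch to B (-2 → 2). Not NE.
(A, X, Beta): P3 can switch to Gamma (-3 → 4). Not NE.
(A, X, Gamma): P1 gets -3, best alternative -5; P2 gets 1, best alternative -3; P3 gets 4, best alternative -3. No profitable deviation — NE.
(A, Y, Alpha): P1 can switch to B (-5 → -4). Not NE.
(A, Y, Beta): P2 can switch to X (-2 → -1). Not NE.
(A, Y, Gamma): P2 can switch to X (-3 → 1). Not NE.
(B, X, Alpha): P2 can switch to Y (-4 → -3). Not NE.
(B, X, Beta): P1 can switch to A (4 → 5). Not NE.
(B, X, Gamma): P1 can switch to A (-5 → -3). Not NE.
(The remaining 3 profiles each have a profitable deviation by the same check.)

Pure NE: (A, X, Gamma)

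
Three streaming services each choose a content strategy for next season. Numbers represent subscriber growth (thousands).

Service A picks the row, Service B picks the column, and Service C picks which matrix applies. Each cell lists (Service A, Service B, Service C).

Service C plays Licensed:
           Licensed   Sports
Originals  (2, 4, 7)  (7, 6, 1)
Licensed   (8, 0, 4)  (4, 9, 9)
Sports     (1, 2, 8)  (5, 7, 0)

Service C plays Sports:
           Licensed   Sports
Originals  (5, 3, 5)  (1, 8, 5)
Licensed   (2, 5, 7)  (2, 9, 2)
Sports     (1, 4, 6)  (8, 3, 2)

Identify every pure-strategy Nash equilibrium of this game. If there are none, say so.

No pure-strategy Nash equilibrium.

Service A against (Licensed, Licensed): payoffs 2, 8, 1 → best response Licensed.
Service A against (Licensed, Sports): payoffs 5, 2, 1 → best response Originals.
Service A against (Sports, Licensed): payoffs 7, 4, 5 → best response Originals.
Service A against (Sports, Sports): payoffs 1, 2, 8 → best response Sports.
Service B against (Originals, Licensed): payoffs 4, 6 → best response Sports.
Service B against (Originals, Sports): payoffs 3, 8 → best response Sports.
Service B against (Licensed, Licensed): payoffs 0, 9 → best response Sports.
Service B against (Licensed, Sports): payoffs 5, 9 → best response Sports.
Service B against (Sports, Licensed): payoffs 2, 7 → best response Sports.
Service B against (Sports, Sports): payoffs 4, 3 → best response Licensed.
Service C against (Originals, Licensed): payoffs 7, 5 → best response Licensed.
Service C against (Originals, Sports): payoffs 1, 5 → best response Sports.
Service C against (Licensed, Licensed): payoffs 4, 7 → best response Sports.
Service C against (Licensed, Sports): payoffs 9, 2 → best response Licensed.
Service C against (Sports, Licensed): payoffs 8, 6 → best response Licensed.
Service C against (Sports, Sports): payoffs 0, 2 → best response Sports.
No profile is a mutual best response for all players.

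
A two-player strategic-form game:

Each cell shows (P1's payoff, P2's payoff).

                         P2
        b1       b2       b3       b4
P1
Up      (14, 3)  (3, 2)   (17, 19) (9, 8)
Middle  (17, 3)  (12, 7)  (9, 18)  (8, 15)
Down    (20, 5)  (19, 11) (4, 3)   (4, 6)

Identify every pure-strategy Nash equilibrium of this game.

P1 against b1: payoffs 14, 17, 20 → best response Down.
P1 against b2: payoffs 3, 12, 19 → best response Down.
P1 against b3: payoffs 17, 9, 4 → best response Up.
P1 against b4: payoffs 9, 8, 4 → best response Up.
P2 against Up: payoffs 3, 2, 19, 8 → best response b3.
P2 against Middle: payoffs 3, 7, 18, 15 → best response b3.
P2 against Down: payoffs 5, 11, 3, 6 → best response b2.
Mutual best responses: (Up, b3); (Down, b2).

(Up, b3) and (Down, b2)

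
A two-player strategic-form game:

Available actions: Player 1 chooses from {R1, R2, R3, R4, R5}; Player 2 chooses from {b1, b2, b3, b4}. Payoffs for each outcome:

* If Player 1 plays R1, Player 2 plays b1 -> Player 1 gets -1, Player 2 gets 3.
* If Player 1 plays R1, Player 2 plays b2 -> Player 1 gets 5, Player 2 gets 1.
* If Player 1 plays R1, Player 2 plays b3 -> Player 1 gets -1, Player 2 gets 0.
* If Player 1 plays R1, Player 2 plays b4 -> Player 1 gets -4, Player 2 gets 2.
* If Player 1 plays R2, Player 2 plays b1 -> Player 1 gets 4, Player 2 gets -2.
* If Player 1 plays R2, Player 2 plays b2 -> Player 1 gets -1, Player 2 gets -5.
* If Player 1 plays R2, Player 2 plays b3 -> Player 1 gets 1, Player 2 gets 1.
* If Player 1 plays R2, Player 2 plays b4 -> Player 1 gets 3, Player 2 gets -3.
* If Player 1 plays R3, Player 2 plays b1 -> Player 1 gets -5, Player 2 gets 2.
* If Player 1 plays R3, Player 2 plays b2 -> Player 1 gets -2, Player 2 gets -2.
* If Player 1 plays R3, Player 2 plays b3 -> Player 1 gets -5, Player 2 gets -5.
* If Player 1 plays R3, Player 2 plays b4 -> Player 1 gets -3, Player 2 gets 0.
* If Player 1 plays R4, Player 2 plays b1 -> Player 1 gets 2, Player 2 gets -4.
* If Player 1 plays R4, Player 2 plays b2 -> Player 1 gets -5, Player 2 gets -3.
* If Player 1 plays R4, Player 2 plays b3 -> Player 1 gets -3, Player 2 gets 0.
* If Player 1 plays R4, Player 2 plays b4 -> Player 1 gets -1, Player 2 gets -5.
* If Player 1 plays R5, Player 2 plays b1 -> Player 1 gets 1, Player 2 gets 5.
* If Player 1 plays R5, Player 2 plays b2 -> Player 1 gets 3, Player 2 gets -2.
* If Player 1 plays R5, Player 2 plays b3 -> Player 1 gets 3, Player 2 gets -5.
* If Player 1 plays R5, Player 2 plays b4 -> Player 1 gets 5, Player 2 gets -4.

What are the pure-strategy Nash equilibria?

No pure-strategy Nash equilibrium.

For each player, find the best response to each opponent profile; mutual best responses are the pure NE.
Player 1 against b1: payoffs -1, 4, -5, 2, 1 → best response R2.
Player 1 against b2: payoffs 5, -1, -2, -5, 3 → best response R1.
Player 1 against b3: payoffs -1, 1, -5, -3, 3 → best response R5.
Player 1 against b4: payoffs -4, 3, -3, -1, 5 → best response R5.
Player 2 against R1: payoffs 3, 1, 0, 2 → best response b1.
Player 2 against R2: payoffs -2, -5, 1, -3 → best response b3.
Player 2 against R3: payoffs 2, -2, -5, 0 → best response b1.
Player 2 against R4: payoffs -4, -3, 0, -5 → best response b3.
Player 2 against R5: payoffs 5, -2, -5, -4 → best response b1.
No profile is a mutual best response for all players.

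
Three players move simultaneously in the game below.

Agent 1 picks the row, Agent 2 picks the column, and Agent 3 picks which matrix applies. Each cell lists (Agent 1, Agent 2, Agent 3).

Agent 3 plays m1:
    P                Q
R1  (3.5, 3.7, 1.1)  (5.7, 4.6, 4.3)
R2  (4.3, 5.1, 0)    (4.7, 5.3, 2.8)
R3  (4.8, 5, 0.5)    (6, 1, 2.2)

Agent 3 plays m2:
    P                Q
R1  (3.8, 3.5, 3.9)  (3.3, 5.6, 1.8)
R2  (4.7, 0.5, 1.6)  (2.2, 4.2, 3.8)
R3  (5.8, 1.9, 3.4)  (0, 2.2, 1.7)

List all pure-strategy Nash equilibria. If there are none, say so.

For each player, find the best response to each opponent profile; mutual best responses are the pure NE.
Agent 1 against (P, m1): payoffs 3.5, 4.3, 4.8 → best response R3.
Agent 1 against (P, m2): payoffs 3.8, 4.7, 5.8 → best response R3.
Agent 1 against (Q, m1): payoffs 5.7, 4.7, 6 → best response R3.
Agent 1 against (Q, m2): payoffs 3.3, 2.2, 0 → best response R1.
Agent 2 against (R1, m1): payoffs 3.7, 4.6 → best response Q.
Agent 2 against (R1, m2): payoffs 3.5, 5.6 → best response Q.
Agent 2 against (R2, m1): payoffs 5.1, 5.3 → best response Q.
Agent 2 against (R2, m2): payoffs 0.5, 4.2 → best response Q.
Agent 2 against (R3, m1): payoffs 5, 1 → best response P.
Agent 2 against (R3, m2): payoffs 1.9, 2.2 → best response Q.
Agent 3 against (R1, P): payoffs 1.1, 3.9 → best response m2.
Agent 3 against (R1, Q): payoffs 4.3, 1.8 → best response m1.
Agent 3 against (R2, P): payoffs 0, 1.6 → best response m2.
Agent 3 against (R2, Q): payoffs 2.8, 3.8 → best response m2.
Agent 3 against (R3, P): payoffs 0.5, 3.4 → best response m2.
Agent 3 against (R3, Q): payoffs 2.2, 1.7 → best response m1.
No profile is a mutual best response for all players.

There is no pure-strategy Nash equilibrium.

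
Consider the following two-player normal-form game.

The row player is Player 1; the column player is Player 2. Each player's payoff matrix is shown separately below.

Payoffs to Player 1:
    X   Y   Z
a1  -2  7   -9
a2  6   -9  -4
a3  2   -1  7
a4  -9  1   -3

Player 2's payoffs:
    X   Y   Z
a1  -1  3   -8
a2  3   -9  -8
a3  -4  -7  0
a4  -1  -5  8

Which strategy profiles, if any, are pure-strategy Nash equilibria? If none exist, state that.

(a1, Y) and (a2, X) and (a3, Z)

Player 1 against X: payoffs -2, 6, 2, -9 → best response a2.
Player 1 against Y: payoffs 7, -9, -1, 1 → best response a1.
Player 1 against Z: payoffs -9, -4, 7, -3 → best response a3.
Player 2 against a1: payoffs -1, 3, -8 → best response Y.
Player 2 against a2: payoffs 3, -9, -8 → best response X.
Player 2 against a3: payoffs -4, -7, 0 → best response Z.
Player 2 against a4: payoffs -1, -5, 8 → best response Z.
Mutual best responses: (a1, Y); (a2, X); (a3, Z).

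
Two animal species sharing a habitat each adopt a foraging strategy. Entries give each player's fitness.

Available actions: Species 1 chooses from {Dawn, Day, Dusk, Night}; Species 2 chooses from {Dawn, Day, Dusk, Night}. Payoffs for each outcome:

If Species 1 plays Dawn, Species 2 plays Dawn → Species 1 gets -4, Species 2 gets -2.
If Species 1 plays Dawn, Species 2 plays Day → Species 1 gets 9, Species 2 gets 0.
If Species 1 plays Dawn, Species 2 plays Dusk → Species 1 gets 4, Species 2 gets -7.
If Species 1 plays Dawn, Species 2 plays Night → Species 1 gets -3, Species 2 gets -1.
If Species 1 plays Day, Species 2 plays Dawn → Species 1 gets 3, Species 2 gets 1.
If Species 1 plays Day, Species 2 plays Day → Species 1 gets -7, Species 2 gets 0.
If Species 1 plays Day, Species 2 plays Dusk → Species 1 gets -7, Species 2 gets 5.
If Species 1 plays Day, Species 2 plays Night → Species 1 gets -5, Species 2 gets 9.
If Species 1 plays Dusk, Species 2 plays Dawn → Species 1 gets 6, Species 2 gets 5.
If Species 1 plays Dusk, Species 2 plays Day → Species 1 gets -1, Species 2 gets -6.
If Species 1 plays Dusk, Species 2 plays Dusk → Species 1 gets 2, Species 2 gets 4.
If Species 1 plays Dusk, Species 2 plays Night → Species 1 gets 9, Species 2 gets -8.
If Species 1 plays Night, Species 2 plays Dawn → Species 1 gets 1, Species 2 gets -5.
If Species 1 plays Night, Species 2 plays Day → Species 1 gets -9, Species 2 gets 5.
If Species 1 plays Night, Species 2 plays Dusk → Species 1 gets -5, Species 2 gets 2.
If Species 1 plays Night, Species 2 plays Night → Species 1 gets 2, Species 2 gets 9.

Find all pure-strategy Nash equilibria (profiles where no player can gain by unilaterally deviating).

For each strategy profile, look for a profitable unilateral deviation.
(Dawn, Dawn): Species 1 can switch to Day (-4 → 3). Not NE.
(Dawn, Day): Species 1 gets 9, best alternative -1; Species 2 gets 0, best alternative -1. No profitable deviation — NE.
(Dawn, Dusk): Species 2 can switch to Dawn (-7 → -2). Not NE.
(Dawn, Night): Species 1 can switch to Dusk (-3 → 9). Not NE.
(Day, Dawn): Species 1 can switch to Dusk (3 → 6). Not NE.
(Day, Day): Species 1 can switch to Dawn (-7 → 9). Not NE.
(Day, Dusk): Species 1 can switch to Dawn (-7 → 4). Not NE.
(Dusk, Dawn): Species 1 gets 6, best alternative 3; Species 2 gets 5, best alternative 4. No profitable deviation — NE.
(The remaining 8 profiles each have a profitable deviation by the same check.)

(Dawn, Day); (Dusk, Dawn)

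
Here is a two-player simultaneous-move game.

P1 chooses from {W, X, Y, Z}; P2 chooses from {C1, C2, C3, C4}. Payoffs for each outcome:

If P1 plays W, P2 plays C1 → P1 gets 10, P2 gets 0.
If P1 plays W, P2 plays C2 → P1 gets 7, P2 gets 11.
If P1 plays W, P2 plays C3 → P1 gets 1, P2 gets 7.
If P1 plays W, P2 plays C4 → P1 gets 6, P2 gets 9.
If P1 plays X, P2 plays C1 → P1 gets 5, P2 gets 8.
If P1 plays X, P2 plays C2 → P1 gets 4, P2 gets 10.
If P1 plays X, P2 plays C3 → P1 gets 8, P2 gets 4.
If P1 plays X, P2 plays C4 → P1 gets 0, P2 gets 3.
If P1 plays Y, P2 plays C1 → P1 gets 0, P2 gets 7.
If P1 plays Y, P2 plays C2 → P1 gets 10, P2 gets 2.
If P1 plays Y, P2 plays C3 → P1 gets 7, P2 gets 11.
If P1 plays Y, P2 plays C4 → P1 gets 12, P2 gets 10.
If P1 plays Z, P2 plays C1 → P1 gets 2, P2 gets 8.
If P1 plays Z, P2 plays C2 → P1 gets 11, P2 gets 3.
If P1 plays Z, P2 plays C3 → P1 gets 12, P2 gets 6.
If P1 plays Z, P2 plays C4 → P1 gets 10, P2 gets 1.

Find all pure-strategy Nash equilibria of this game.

There is no pure-strategy Nash equilibrium.

(W, C1): P2 can switch to C2 (0 → 11). Not NE.
(W, C2): P1 can switch to Y (7 → 10). Not NE.
(W, C3): P1 can switch to X (1 → 8). Not NE.
(W, C4): P1 can switch to Y (6 → 12). Not NE.
(X, C1): P1 can switch to W (5 → 10). Not NE.
(X, C2): P1 can switch to W (4 → 7). Not NE.
(X, C3): P1 can switch to Z (8 → 12). Not NE.
(X, C4): P1 can switch to W (0 → 6). Not NE.
(Y, C1): P1 can switch to W (0 → 10). Not NE.
(Y, C2): P1 can switch to Z (10 → 11). Not NE.
(The remaining 6 profiles each have a profitable deviation by the same check.)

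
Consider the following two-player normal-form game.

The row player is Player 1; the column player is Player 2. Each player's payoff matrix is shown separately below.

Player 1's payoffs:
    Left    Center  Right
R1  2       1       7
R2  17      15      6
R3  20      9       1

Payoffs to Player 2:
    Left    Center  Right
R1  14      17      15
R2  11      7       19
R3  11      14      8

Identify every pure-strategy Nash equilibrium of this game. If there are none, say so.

none

Player 1 against Left: payoffs 2, 17, 20 → best response R3.
Player 1 against Center: payoffs 1, 15, 9 → best response R2.
Player 1 against Right: payoffs 7, 6, 1 → best response R1.
Player 2 against R1: payoffs 14, 17, 15 → best response Center.
Player 2 against R2: payoffs 11, 7, 19 → best response Right.
Player 2 against R3: payoffs 11, 14, 8 → best response Center.
No profile is a mutual best response for all players.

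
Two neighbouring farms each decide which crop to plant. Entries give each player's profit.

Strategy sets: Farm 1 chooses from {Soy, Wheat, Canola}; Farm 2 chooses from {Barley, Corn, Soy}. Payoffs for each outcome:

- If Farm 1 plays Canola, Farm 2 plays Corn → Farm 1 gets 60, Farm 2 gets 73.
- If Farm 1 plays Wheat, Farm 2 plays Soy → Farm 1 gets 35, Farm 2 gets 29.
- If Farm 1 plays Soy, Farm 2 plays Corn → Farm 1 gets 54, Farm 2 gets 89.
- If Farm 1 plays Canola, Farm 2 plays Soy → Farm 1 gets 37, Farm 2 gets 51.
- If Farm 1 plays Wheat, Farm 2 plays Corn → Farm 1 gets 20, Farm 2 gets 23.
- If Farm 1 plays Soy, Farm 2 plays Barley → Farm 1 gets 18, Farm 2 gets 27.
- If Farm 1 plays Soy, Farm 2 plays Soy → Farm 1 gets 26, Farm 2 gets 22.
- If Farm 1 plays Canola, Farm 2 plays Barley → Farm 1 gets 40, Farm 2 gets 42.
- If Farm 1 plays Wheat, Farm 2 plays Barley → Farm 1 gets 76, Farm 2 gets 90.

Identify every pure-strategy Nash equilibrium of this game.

(Soy, Barley): Farm 1 can switch to Wheat (18 → 76). Not NE.
(Soy, Corn): Farm 1 can switch to Canola (54 → 60). Not NE.
(Soy, Soy): Farm 1 can switch to Wheat (26 → 35). Not NE.
(Wheat, Barley): Farm 1 gets 76, best alternative 40; Farm 2 gets 90, best alternative 29. No profitable deviation — NE.
(Wheat, Corn): Farm 1 can switch to Soy (20 → 54). Not NE.
(Wheat, Soy): Farm 1 can switch to Canola (35 → 37). Not NE.
(Canola, Barley): Farm 1 can switch to Wheat (40 → 76). Not NE.
(Canola, Corn): Farm 1 gets 60, best alternative 54; Farm 2 gets 73, best alternative 51. No profitable deviation — NE.
(Canola, Soy): Farm 2 can switch to Corn (51 → 73). Not NE.

(Wheat, Barley); (Canola, Corn)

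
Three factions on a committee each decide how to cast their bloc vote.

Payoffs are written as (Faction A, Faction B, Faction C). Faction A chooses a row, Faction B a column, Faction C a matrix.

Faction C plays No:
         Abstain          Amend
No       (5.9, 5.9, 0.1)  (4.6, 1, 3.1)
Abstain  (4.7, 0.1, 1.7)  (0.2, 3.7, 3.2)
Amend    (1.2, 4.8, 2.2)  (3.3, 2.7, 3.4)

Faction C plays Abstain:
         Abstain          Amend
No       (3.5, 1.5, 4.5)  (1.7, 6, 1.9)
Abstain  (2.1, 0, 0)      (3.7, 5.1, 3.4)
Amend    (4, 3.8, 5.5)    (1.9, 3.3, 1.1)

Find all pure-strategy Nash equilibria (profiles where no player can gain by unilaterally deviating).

Faction A against (Abstain, No): payoffs 5.9, 4.7, 1.2 → best response No.
Faction A against (Abstain, Abstain): payoffs 3.5, 2.1, 4 → best response Amend.
Faction A against (Amend, No): payoffs 4.6, 0.2, 3.3 → best response No.
Faction A against (Amend, Abstain): payoffs 1.7, 3.7, 1.9 → best response Abstain.
Faction B against (No, No): payoffs 5.9, 1 → best response Abstain.
Faction B against (No, Abstain): payoffs 1.5, 6 → best response Amend.
Faction B against (Abstain, No): payoffs 0.1, 3.7 → best response Amend.
Faction B against (Abstain, Abstain): payoffs 0, 5.1 → best response Amend.
Faction B against (Amend, No): payoffs 4.8, 2.7 → best response Abstain.
Faction B against (Amend, Abstain): payoffs 3.8, 3.3 → best response Abstain.
Faction C against (No, Abstain): payoffs 0.1, 4.5 → best response Abstain.
Faction C against (No, Amend): payoffs 3.1, 1.9 → best response No.
Faction C against (Abstain, Abstain): payoffs 1.7, 0 → best response No.
Faction C against (Abstain, Amend): payoffs 3.2, 3.4 → best response Abstain.
Faction C against (Amend, Abstain): payoffs 2.2, 5.5 → best response Abstain.
Faction C against (Amend, Amend): payoffs 3.4, 1.1 → best response No.
Mutual best responses: (Abstain, Amend, Abstain); (Amend, Abstain, Abstain).

The pure Nash equilibria are (Abstain, Amend, Abstain); (Amend, Abstain, Abstain).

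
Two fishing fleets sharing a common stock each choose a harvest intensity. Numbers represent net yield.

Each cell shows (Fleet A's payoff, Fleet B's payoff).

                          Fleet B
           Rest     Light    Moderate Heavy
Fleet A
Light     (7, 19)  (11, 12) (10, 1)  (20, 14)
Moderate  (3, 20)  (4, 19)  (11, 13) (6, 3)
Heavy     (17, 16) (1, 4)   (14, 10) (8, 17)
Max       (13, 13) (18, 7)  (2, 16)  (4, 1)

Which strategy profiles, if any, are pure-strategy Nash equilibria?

(Light, Rest): Fleet A can switch to Heavy (7 → 17). Not NE.
(Light, Light): Fleet A can switch to Max (11 → 18). Not NE.
(Light, Moderate): Fleet A can switch to Moderate (10 → 11). Not NE.
(Light, Heavy): Fleet B can switch to Rest (14 → 19). Not NE.
(Moderate, Rest): Fleet A can switch to Light (3 → 7). Not NE.
(Moderate, Light): Fleet A can switch to Light (4 → 11). Not NE.
(Moderate, Moderate): Fleet A can switch to Heavy (11 → 14). Not NE.
(Moderate, Heavy): Fleet A can switch to Light (6 → 20). Not NE.
(Heavy, Rest): Fleet B can switch to Heavy (16 → 17). Not NE.
(Heavy, Light): Fleet A can switch to Light (1 → 11). Not NE.
(Heavy, Moderate): Fleet B can switch to Rest (10 → 16). Not NE.
(Heavy, Heavy): Fleet A can switch to Light (8 → 20). Not NE.
(The remaining 4 profiles each have a profitable deviation by the same check.)

This game has no pure Nash equilibrium.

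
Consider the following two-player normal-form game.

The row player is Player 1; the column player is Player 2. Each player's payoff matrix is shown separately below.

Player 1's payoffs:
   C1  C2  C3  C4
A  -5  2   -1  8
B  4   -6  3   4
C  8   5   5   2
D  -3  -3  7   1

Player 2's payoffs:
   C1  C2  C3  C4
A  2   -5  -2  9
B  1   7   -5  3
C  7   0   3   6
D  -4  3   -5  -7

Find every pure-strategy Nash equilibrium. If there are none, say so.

Pure-strategy Nash equilibria: (A, C4), (C, C1)

(A, C1): Player 1 can switch to B (-5 → 4). Not NE.
(A, C2): Player 1 can switch to C (2 → 5). Not NE.
(A, C3): Player 1 can switch to B (-1 → 3). Not NE.
(A, C4): Player 1 gets 8, best alternative 4; Player 2 gets 9, best alternative 2. No profitable deviation — NE.
(B, C1): Player 1 can switch to C (4 → 8). Not NE.
(B, C2): Player 1 can switch to A (-6 → 2). Not NE.
(B, C3): Player 1 can switch to C (3 → 5). Not NE.
(B, C4): Player 1 can switch to A (4 → 8). Not NE.
(C, C1): Player 1 gets 8, best alternative 4; Player 2 gets 7, best alternative 6. No profitable deviation — NE.
(C, C2): Player 2 can switch to C1 (0 → 7). Not NE.
(The remaining 6 profiles each have a profitable deviation by the same check.)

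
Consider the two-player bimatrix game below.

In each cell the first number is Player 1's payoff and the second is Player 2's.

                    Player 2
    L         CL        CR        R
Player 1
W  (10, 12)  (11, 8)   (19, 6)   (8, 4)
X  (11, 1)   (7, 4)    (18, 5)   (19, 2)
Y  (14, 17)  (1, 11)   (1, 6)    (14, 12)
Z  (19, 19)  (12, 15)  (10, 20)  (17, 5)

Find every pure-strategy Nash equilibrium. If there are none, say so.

For each player, find the best response to each opponent profile; mutual best responses are the pure NE.
Player 1 against L: payoffs 10, 11, 14, 19 → best response Z.
Player 1 against CL: payoffs 11, 7, 1, 12 → best response Z.
Player 1 against CR: payoffs 19, 18, 1, 10 → best response W.
Player 1 against R: payoffs 8, 19, 14, 17 → best response X.
Player 2 against W: payoffs 12, 8, 6, 4 → best response L.
Player 2 against X: payoffs 1, 4, 5, 2 → best response CR.
Player 2 against Y: payoffs 17, 11, 6, 12 → best response L.
Player 2 against Z: payoffs 19, 15, 20, 5 → best response CR.
No profile is a mutual best response for all players.

No pure-strategy Nash equilibrium.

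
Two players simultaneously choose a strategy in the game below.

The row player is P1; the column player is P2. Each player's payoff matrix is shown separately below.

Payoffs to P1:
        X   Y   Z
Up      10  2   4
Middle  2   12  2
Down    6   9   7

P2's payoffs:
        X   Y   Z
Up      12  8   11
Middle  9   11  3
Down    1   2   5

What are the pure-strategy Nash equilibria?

(Up, X): P1 gets 10, best alternative 6; P2 gets 12, best alternative 11. No profitable deviation — NE.
(Up, Y): P1 can switch to Middle (2 → 12). Not NE.
(Up, Z): P1 can switch to Down (4 → 7). Not NE.
(Middle, X): P1 can switch to Up (2 → 10). Not NE.
(Middle, Y): P1 gets 12, best alternative 9; P2 gets 11, best alternative 9. No profitable deviation — NE.
(Middle, Z): P1 can switch to Up (2 → 4). Not NE.
(Down, X): P1 can switch to Up (6 → 10). Not NE.
(Down, Y): P1 can switch to Middle (9 → 12). Not NE.
(Down, Z): P1 gets 7, best alternative 4; P2 gets 5, best alternative 2. No profitable deviation — NE.

The pure Nash equilibria are (Up, X); (Middle, Y); (Down, Z).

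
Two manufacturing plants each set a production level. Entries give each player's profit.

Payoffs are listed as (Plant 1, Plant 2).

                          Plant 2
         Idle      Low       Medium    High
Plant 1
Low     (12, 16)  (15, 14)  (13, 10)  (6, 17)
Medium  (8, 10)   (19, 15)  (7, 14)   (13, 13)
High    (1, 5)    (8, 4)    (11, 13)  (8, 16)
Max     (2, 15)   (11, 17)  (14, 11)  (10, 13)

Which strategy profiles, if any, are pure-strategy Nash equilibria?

Pure NE: (Medium, Low)

(Low, Idle): Plant 2 can switch to High (16 → 17). Not NE.
(Low, Low): Plant 1 can switch to Medium (15 → 19). Not NE.
(Low, Medium): Plant 1 can switch to Max (13 → 14). Not NE.
(Low, High): Plant 1 can switch to Medium (6 → 13). Not NE.
(Medium, Idle): Plant 1 can switch to Low (8 → 12). Not NE.
(Medium, Low): Plant 1 gets 19, best alternative 15; Plant 2 gets 15, best alternative 14. No profitable deviation — NE.
(Medium, Medium): Plant 1 can switch to Low (7 → 13). Not NE.
(Medium, High): Plant 2 can switch to Low (13 → 15). Not NE.
(High, Idle): Plant 1 can switch to Low (1 → 12). Not NE.
(High, Low): Plant 1 can switch to Low (8 → 15). Not NE.
(High, Medium): Plant 1 can switch to Low (11 → 13). Not NE.
(High, High): Plant 1 can switch to Medium (8 → 13). Not NE.
(Max, Idle): Plant 1 can switch to Low (2 → 12). Not NE.
(The remaining 3 profiles each have a profitable deviation by the same check.)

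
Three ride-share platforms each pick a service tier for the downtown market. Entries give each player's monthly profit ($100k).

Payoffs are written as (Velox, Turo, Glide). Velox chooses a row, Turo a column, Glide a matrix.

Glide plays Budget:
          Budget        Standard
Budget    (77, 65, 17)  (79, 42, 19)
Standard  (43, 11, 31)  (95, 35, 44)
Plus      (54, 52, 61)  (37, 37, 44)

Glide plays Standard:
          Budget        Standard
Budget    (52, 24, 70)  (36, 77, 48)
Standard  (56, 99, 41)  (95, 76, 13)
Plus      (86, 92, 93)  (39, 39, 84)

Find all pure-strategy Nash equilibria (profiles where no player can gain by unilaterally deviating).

The pure Nash equilibria are (Standard, Standard, Budget); (Plus, Budget, Standard).

Mark each player's best response to every combination of opponents' strategies; a profile where every player is best-responding is a pure Nash equilibrium.
Velox against (Budget, Budget): payoffs 77, 43, 54 → best response Budget.
Velox against (Budget, Standard): payoffs 52, 56, 86 → best response Plus.
Velox against (Standard, Budget): payoffs 79, 95, 37 → best response Standard.
Velox against (Standard, Standard): payoffs 36, 95, 39 → best response Standard.
Turo against (Budget, Budget): payoffs 65, 42 → best response Budget.
Turo against (Budget, Standard): payoffs 24, 77 → best response Standard.
Turo against (Standard, Budget): payoffs 11, 35 → best response Standard.
Turo against (Standard, Standard): payoffs 99, 76 → best response Budget.
Turo against (Plus, Budget): payoffs 52, 37 → best response Budget.
Turo against (Plus, Standard): payoffs 92, 39 → best response Budget.
Glide against (Budget, Budget): payoffs 17, 70 → best response Standard.
Glide against (Budget, Standard): payoffs 19, 48 → best response Standard.
Glide against (Standard, Budget): payoffs 31, 41 → best response Standard.
Glide against (Standard, Standard): payoffs 44, 13 → best response Budget.
Glide against (Plus, Budget): payoffs 61, 93 → best response Standard.
Glide against (Plus, Standard): payoffs 44, 84 → best response Standard.
Mutual best responses: (Standard, Standard, Budget); (Plus, Budget, Standard).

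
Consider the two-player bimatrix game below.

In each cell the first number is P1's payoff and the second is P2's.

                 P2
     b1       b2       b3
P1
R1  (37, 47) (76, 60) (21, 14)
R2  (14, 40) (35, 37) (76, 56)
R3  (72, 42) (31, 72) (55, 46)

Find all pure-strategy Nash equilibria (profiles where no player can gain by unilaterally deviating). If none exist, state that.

For each player, find the best response to each opponent profile; mutual best responses are the pure NE.
P1 against b1: payoffs 37, 14, 72 → best response R3.
P1 against b2: payoffs 76, 35, 31 → best response R1.
P1 against b3: payoffs 21, 76, 55 → best response R2.
P2 against R1: payoffs 47, 60, 14 → best response b2.
P2 against R2: payoffs 40, 37, 56 → best response b3.
P2 against R3: payoffs 42, 72, 46 → best response b2.
Mutual best responses: (R1, b2); (R2, b3).

Pure-strategy Nash equilibria: (R1, b2); (R2, b3)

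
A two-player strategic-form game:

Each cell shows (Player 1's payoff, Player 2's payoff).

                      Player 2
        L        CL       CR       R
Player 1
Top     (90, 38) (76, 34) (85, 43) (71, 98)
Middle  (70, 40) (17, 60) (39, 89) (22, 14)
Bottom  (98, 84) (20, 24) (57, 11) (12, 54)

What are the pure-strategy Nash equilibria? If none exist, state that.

(Top, R), (Bottom, L)

(Top, L): Player 1 can switch to Bottom (90 → 98). Not NE.
(Top, CL): Player 2 can switch to L (34 → 38). Not NE.
(Top, CR): Player 2 can switch to R (43 → 98). Not NE.
(Top, R): Player 1 gets 71, best alternative 22; Player 2 gets 98, best alternative 43. No profitable deviation — NE.
(Middle, L): Player 1 can switch to Top (70 → 90). Not NE.
(Middle, CL): Player 1 can switch to Top (17 → 76). Not NE.
(Middle, CR): Player 1 can switch to Top (39 → 85). Not NE.
(Middle, R): Player 1 can switch to Top (22 → 71). Not NE.
(Bottom, L): Player 1 gets 98, best alternative 90; Player 2 gets 84, best alternative 54. No profitable deviation — NE.
(Bottom, CL): Player 1 can switch to Top (20 → 76). Not NE.
(The remaining 2 profiles each have a profitable deviation by the same check.)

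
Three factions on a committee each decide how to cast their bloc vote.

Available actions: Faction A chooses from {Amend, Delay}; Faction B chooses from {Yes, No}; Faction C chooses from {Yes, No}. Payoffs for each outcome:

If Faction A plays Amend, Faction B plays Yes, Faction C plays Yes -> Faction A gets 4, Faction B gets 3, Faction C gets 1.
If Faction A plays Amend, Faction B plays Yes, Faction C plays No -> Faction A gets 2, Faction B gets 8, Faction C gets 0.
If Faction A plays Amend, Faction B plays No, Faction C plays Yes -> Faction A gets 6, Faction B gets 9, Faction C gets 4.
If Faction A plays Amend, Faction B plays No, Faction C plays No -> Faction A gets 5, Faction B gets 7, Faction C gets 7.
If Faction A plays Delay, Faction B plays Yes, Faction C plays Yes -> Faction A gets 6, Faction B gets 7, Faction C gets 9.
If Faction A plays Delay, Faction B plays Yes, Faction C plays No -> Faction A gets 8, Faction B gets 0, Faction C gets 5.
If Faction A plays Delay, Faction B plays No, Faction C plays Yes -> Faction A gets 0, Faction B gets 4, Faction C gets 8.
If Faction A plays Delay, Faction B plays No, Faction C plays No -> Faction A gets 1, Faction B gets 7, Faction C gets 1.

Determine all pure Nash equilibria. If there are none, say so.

(Amend, Yes, Yes): Faction A can switch to Delay (4 → 6). Not NE.
(Amend, Yes, No): Faction A can switch to Delay (2 → 8). Not NE.
(Amend, No, Yes): Faction C can switch to No (4 → 7). Not NE.
(Amend, No, No): Faction B can switch to Yes (7 → 8). Not NE.
(Delay, Yes, Yes): Faction A gets 6, best alternative 4; Faction B gets 7, best alternative 4; Faction C gets 9, best alternative 5. No profitable deviation — NE.
(Delay, Yes, No): Faction B can switch to No (0 → 7). Not NE.
(Delay, No, Yes): Faction A can switch to Amend (0 → 6). Not NE.
(Delay, No, No): Faction A can switch to Amend (1 → 5). Not NE.

(Delay, Yes, Yes)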